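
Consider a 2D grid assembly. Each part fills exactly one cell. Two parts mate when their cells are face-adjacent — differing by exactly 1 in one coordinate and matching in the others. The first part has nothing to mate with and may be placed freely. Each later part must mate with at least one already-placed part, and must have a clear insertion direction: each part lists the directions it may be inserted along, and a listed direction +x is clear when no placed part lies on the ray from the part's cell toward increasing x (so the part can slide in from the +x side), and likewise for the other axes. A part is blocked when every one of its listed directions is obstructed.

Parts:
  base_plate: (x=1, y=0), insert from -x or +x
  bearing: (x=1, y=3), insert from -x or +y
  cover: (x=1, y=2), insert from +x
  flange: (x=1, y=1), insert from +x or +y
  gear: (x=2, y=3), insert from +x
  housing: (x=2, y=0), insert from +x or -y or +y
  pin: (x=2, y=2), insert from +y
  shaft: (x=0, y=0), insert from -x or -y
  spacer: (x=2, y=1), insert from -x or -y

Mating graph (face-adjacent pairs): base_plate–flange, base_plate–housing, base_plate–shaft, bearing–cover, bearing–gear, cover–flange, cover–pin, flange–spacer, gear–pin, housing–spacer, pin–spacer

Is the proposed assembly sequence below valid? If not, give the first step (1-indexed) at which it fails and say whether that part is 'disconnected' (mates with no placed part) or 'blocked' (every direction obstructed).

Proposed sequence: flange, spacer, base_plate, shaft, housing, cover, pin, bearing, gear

1. flange@(1, 1) [+x clear] — {flange}
2. spacer@(2, 1) [-y clear] — {flange, spacer}
3. base_plate@(1, 0) [-x clear] — {base_plate, flange, spacer}
4. shaft@(0, 0) [-x clear] — {base_plate, flange, shaft, spacer}
5. housing@(2, 0) [+x clear] — {base_plate, flange, housing, shaft, spacer}
6. cover@(1, 2) [+x clear] — {base_plate, cover, flange, housing, shaft, spacer}
7. pin@(2, 2) [+y clear] — {base_plate, cover, flange, housing, pin, shaft, spacer}
8. bearing@(1, 3) [-x clear] — {base_plate, bearing, cover, flange, housing, pin, shaft, spacer}
9. gear@(2, 3) [+x clear] — {base_plate, bearing, cover, flange, gear, housing, pin, shaft, spacer}

Valid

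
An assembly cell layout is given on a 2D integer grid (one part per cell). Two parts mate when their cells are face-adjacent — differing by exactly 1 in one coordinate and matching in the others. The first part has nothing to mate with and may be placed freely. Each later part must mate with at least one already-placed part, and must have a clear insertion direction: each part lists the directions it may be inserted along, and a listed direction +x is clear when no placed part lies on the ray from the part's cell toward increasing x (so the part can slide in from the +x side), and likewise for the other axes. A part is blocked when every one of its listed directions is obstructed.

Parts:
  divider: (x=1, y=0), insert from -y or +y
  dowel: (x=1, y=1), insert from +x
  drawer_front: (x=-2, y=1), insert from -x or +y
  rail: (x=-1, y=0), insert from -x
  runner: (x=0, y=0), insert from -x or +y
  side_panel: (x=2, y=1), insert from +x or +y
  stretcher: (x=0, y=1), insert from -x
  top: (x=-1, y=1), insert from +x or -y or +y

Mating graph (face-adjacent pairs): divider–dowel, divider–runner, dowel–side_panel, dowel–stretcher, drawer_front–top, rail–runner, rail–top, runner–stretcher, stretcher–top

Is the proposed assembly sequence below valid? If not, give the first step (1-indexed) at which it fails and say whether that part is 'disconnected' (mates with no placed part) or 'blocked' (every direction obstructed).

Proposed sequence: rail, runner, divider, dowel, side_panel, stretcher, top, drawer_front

Valid

1. rail@(-1, 0) [-x clear] — {rail}
2. runner@(0, 0) [+y clear] — {rail, runner}
3. divider@(1, 0) [-y clear] — {divider, rail, runner}
4. dowel@(1, 1) [+x clear] — {divider, dowel, rail, runner}
5. side_panel@(2, 1) [+x clear] — {divider, dowel, rail, runner, side_panel}
6. stretcher@(0, 1) [-x clear] — {divider, dowel, rail, runner, side_panel, stretcher}
7. top@(-1, 1) [+y clear] — {divider, dowel, rail, runner, side_panel, stretcher, top}
8. drawer_front@(-2, 1) [-x clear] — {divider, dowel, drawer_front, rail, runner, side_panel, stretcher, top}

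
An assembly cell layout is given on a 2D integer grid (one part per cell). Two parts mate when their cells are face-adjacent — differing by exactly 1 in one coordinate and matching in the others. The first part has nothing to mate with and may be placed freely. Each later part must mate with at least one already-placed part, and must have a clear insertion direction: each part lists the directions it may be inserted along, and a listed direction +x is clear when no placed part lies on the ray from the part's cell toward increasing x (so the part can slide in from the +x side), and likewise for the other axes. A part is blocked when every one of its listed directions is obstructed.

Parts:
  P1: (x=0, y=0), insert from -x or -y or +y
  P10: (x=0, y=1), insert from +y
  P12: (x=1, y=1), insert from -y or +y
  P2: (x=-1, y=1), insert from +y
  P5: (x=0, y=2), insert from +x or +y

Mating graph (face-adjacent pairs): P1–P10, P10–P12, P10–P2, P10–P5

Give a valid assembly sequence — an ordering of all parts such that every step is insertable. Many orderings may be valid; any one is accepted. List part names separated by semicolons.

P1; P10; P2; P5; P12

1. P1@(0, 0) [-x clear] — {P1}
2. P10@(0, 1) [+y clear] — {P1, P10}
3. P2@(-1, 1) [+y clear] — {P1, P10, P2}
4. P5@(0, 2) [+x clear] — {P1, P10, P2, P5}
5. P12@(1, 1) [-y clear] — {P1, P10, P12, P2, P5}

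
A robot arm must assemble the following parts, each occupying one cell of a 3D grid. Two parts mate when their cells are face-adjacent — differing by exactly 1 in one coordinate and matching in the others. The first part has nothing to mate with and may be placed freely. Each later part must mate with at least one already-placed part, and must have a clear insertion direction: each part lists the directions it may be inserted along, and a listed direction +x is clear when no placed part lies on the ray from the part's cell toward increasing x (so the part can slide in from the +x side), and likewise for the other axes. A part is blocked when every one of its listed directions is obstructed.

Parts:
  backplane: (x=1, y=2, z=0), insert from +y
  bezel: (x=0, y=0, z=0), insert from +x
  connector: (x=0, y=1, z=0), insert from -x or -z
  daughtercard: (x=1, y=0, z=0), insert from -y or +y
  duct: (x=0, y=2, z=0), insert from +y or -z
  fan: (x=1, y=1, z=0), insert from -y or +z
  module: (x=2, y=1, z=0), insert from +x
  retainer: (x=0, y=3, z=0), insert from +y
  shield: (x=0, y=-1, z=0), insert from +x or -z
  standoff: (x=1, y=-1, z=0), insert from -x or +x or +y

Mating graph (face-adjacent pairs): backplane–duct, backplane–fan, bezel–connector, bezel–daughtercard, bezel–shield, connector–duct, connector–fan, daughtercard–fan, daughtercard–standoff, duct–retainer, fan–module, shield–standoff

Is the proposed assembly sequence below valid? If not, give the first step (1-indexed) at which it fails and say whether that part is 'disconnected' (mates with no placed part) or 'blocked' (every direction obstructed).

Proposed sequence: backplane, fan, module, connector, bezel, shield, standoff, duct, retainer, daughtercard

1. backplane@(1, 2, 0) [+y clear] — {backplane}
2. fan@(1, 1, 0) [-y clear] — {backplane, fan}
3. module@(2, 1, 0) [+x clear] — {backplane, fan, module}
4. connector@(0, 1, 0) [-x clear] — {backplane, connector, fan, module}
5. bezel@(0, 0, 0) [+x clear] — {backplane, bezel, connector, fan, module}
6. shield@(0, -1, 0) [+x clear] — {backplane, bezel, connector, fan, module, shield}
7. standoff@(1, -1, 0) [+x clear] — {backplane, bezel, connector, fan, module, shield, standoff}
8. duct@(0, 2, 0) [+y clear] — {backplane, bezel, connector, duct, fan, module, shield, standoff}
9. retainer@(0, 3, 0) [+y clear] — {backplane, bezel, connector, duct, fan, module, retainer, shield, standoff}
10. daughtercard@(1, 0, 0) — -y/+y all obstructed ⇒ blocked

Invalid at step 10 (blocked)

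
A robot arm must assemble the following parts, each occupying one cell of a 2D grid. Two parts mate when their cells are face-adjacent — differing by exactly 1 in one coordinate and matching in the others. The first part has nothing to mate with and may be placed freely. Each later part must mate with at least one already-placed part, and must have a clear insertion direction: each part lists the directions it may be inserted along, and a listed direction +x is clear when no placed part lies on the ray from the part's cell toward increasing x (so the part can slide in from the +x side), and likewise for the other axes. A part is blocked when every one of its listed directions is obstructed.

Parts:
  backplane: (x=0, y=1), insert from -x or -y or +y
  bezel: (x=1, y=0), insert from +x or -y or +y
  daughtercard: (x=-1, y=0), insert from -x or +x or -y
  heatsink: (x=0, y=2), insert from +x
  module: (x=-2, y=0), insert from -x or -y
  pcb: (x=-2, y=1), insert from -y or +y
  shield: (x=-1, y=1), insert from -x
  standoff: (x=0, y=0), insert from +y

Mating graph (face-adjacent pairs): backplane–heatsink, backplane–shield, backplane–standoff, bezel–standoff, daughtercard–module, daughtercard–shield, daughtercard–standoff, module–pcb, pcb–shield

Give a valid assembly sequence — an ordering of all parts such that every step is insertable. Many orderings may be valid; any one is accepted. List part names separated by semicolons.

module; daughtercard; shield; pcb; standoff; backplane; bezel; heatsink

1. module@(-2, 0) [-x clear] — {module}
2. daughtercard@(-1, 0) [+x clear] — {daughtercard, module}
3. shield@(-1, 1) [-x clear] — {daughtercard, module, shield}
4. pcb@(-2, 1) [+y clear] — {daughtercard, module, pcb, shield}
5. standoff@(0, 0) [+y clear] — {daughtercard, module, pcb, shield, standoff}
6. backplane@(0, 1) [+y clear] — {backplane, daughtercard, module, pcb, shield, standoff}
7. bezel@(1, 0) [+x clear] — {backplane, bezel, daughtercard, module, pcb, shield, standoff}
8. heatsink@(0, 2) [+x clear] — {backplane, bezel, daughtercard, heatsink, module, pcb, shield, standoff}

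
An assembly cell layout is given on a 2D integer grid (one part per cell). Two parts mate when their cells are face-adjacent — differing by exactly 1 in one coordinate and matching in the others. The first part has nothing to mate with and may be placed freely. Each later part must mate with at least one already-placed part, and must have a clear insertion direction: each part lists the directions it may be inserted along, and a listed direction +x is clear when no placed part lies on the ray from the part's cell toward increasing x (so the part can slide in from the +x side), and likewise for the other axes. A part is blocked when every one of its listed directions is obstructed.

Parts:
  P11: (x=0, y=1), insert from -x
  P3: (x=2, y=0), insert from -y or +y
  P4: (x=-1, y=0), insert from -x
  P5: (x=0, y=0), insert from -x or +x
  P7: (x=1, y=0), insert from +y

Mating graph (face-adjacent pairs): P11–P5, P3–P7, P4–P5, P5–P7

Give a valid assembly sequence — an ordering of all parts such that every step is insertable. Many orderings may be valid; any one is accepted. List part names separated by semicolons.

1. P5@(0, 0) [-x clear] — {P5}
2. P4@(-1, 0) [-x clear] — {P4, P5}
3. P7@(1, 0) [+y clear] — {P4, P5, P7}
4. P3@(2, 0) [-y clear] — {P3, P4, P5, P7}
5. P11@(0, 1) [-x clear] — {P11, P3, P4, P5, P7}

P5; P4; P7; P3; P11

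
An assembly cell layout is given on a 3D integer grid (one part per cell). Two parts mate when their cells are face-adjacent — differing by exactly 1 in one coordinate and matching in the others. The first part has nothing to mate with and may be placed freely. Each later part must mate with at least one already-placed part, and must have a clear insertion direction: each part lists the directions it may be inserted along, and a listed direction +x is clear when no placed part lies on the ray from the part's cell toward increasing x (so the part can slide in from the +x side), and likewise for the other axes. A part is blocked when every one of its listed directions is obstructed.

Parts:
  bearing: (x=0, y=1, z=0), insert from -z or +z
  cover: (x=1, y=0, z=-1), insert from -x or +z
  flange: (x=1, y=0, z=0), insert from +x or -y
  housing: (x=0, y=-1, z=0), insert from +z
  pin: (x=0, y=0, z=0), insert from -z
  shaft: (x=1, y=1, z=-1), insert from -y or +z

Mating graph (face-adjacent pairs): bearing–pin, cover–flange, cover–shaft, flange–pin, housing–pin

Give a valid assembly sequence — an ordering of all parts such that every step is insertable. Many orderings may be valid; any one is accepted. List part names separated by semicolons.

cover; flange; pin; housing; bearing; shaft

1. cover@(1, 0, -1) [-x clear] — {cover}
2. flange@(1, 0, 0) [+x clear] — {cover, flange}
3. pin@(0, 0, 0) [-z clear] — {cover, flange, pin}
4. housing@(0, -1, 0) [+z clear] — {cover, flange, housing, pin}
5. bearing@(0, 1, 0) [-z clear] — {bearing, cover, flange, housing, pin}
6. shaft@(1, 1, -1) [+z clear] — {bearing, cover, flange, housing, pin, shaft}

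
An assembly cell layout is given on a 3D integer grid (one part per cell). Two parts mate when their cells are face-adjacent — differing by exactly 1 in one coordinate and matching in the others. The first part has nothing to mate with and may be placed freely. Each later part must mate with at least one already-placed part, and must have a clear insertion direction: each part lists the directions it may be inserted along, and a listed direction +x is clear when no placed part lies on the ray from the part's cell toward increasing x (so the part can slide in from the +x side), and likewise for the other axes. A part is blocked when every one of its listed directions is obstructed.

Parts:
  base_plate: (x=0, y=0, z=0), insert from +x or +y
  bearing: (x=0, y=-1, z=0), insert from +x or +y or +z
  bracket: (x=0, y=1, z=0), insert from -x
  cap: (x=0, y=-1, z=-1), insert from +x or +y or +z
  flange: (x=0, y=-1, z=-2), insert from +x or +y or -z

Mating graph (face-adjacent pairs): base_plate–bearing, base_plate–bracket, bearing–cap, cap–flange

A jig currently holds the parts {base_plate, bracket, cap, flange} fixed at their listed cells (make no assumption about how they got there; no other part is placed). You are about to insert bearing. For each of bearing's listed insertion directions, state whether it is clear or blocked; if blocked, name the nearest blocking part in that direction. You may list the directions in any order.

+x: clear; +y: blocked by base_plate; +z: clear

+x: ray from bearing(0, -1, 0) has no placed part ⇒ clear
+y: nearest on ray is base_plate@(0, 0, 0) ⇒ blocked
+z: ray from bearing(0, -1, 0) has no placed part ⇒ clear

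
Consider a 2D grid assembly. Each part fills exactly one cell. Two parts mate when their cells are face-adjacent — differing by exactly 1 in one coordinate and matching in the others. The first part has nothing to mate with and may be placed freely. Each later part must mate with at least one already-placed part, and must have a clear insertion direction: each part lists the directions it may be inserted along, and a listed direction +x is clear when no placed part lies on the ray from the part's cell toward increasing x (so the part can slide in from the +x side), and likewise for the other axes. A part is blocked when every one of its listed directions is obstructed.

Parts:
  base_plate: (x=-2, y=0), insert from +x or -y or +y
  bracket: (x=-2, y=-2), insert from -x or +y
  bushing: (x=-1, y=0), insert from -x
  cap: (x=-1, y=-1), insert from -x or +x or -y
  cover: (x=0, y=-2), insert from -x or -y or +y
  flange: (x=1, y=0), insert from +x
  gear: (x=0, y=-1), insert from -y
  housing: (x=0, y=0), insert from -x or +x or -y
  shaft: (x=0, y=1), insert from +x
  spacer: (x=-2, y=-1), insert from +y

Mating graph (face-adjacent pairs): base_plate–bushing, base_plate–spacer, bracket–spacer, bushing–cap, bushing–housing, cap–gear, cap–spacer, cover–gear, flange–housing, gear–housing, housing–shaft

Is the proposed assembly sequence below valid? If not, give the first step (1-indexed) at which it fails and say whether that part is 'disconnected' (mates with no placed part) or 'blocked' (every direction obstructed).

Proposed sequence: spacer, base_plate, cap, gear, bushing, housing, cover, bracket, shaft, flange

Invalid at step 5 (blocked)

1. spacer@(-2, -1) [+y clear] — {spacer}
2. base_plate@(-2, 0) [+x clear] — {base_plate, spacer}
3. cap@(-1, -1) [+x clear] — {base_plate, cap, spacer}
4. gear@(0, -1) [-y clear] — {base_plate, cap, gear, spacer}
5. bushing@(-1, 0) — -x all obstructed ⇒ blocked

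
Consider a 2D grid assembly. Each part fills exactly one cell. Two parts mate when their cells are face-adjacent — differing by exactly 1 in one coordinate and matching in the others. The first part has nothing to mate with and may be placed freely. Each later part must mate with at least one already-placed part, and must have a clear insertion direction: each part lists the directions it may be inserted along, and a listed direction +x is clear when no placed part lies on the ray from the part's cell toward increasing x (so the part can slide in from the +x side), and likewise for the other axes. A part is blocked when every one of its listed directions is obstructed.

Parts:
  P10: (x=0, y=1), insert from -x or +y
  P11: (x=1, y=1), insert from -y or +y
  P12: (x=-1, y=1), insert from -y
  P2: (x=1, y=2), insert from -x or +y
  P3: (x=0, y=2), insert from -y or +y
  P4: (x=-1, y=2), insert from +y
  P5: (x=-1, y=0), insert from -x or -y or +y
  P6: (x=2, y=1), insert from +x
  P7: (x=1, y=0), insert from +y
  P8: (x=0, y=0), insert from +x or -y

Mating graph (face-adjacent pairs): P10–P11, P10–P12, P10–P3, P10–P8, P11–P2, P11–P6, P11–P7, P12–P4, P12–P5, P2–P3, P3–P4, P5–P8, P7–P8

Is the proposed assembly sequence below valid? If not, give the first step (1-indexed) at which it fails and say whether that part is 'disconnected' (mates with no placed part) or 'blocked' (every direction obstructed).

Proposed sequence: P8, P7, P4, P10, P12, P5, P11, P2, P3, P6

1. P8@(0, 0) [+x clear] — {P8}
2. P7@(1, 0) [+y clear] — {P7, P8}
3. P4@(-1, 2) — no placed neighbour ⇒ disconnected

Invalid at step 3 (disconnected)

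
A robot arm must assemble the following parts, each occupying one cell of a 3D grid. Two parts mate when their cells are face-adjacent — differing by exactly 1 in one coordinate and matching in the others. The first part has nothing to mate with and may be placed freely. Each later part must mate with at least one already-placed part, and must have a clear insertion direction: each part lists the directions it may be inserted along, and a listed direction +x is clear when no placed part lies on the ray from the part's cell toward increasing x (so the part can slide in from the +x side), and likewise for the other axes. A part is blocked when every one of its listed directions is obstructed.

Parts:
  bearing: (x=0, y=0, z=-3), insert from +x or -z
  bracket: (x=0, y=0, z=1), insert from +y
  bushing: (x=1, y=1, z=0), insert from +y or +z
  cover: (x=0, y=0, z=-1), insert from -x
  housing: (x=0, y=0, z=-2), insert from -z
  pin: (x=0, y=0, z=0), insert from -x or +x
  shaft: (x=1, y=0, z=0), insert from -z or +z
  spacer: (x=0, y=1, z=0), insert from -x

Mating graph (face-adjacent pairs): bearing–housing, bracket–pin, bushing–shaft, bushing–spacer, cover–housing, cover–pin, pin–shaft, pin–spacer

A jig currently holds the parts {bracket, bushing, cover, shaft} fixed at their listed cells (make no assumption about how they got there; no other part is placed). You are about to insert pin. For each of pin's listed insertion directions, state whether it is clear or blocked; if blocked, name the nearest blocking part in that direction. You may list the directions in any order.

+x: blocked by shaft; -x: clear

-x: ray from pin(0, 0, 0) has no placed part ⇒ clear
+x: nearest on ray is shaft@(1, 0, 0) ⇒ blocked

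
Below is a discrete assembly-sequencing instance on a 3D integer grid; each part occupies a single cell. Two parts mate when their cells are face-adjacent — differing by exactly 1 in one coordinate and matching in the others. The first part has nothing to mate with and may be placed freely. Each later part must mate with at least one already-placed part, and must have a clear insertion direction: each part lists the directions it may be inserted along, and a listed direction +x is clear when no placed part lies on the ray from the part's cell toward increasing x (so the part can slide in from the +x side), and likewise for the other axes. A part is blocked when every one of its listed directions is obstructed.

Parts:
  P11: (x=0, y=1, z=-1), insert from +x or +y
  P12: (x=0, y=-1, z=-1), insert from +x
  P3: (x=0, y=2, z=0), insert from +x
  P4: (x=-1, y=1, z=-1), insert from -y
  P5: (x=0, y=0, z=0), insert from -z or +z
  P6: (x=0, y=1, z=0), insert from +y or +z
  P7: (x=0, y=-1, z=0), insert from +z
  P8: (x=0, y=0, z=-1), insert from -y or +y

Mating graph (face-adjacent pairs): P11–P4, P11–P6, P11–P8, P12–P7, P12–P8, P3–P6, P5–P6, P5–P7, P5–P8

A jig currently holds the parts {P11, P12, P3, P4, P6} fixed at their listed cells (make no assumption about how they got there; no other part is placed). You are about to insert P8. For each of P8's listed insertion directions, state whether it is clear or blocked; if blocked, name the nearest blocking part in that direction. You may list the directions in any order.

+y: blocked by P11; -y: blocked by P12

-y: nearest on ray is P12@(0, -1, -1) ⇒ blocked
+y: nearest on ray is P11@(0, 1, -1) ⇒ blocked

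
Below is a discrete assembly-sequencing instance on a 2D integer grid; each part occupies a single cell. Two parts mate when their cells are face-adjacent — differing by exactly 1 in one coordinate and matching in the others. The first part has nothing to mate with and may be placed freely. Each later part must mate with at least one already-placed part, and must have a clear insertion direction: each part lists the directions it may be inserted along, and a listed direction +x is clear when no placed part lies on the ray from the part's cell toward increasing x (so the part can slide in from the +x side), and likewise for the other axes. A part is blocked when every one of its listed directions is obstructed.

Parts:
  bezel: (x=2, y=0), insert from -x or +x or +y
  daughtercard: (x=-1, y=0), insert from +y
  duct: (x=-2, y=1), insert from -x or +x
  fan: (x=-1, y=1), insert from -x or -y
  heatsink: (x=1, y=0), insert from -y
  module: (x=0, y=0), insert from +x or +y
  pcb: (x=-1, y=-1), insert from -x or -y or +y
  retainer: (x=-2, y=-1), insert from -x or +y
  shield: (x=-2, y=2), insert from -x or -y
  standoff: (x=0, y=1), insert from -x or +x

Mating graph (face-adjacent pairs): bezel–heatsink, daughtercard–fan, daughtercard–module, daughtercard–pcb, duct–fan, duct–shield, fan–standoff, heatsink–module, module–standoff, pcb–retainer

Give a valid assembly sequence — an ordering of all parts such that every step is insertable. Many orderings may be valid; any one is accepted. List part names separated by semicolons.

1. daughtercard@(-1, 0) [+y clear] — {daughtercard}
2. fan@(-1, 1) [-x clear] — {daughtercard, fan}
3. standoff@(0, 1) [+x clear] — {daughtercard, fan, standoff}
4. pcb@(-1, -1) [-x clear] — {daughtercard, fan, pcb, standoff}
5. module@(0, 0) [+x clear] — {daughtercard, fan, module, pcb, standoff}
6. heatsink@(1, 0) [-y clear] — {daughtercard, fan, heatsink, module, pcb, standoff}
7. retainer@(-2, -1) [-x clear] — {daughtercard, fan, heatsink, module, pcb, retainer, standoff}
8. duct@(-2, 1) [-x clear] — {daughtercard, duct, fan, heatsink, module, pcb, retainer, standoff}
9. shield@(-2, 2) [-x clear] — {daughtercard, duct, fan, heatsink, module, pcb, retainer, shield, standoff}
10. bezel@(2, 0) [+x clear] — {bezel, daughtercard, duct, fan, heatsink, module, pcb, retainer, shield, standoff}

daughtercard; fan; standoff; pcb; module; heatsink; retainer; duct; shield; bezel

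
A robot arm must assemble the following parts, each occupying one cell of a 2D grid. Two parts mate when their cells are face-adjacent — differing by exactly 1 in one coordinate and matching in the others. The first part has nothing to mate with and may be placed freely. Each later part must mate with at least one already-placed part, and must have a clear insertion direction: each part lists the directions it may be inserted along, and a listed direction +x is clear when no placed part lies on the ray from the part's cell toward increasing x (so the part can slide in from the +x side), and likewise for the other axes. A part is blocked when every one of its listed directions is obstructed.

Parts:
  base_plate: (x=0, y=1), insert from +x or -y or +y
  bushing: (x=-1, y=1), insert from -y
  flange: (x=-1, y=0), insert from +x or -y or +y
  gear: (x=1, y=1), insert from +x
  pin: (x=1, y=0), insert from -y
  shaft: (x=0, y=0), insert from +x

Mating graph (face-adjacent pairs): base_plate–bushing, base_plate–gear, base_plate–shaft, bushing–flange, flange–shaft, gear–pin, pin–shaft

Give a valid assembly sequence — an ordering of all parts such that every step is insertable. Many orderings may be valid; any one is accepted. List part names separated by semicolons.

1. bushing@(-1, 1) [-y clear] — {bushing}
2. flange@(-1, 0) [+x clear] — {bushing, flange}
3. shaft@(0, 0) [+x clear] — {bushing, flange, shaft}
4. pin@(1, 0) [-y clear] — {bushing, flange, pin, shaft}
5. gear@(1, 1) [+x clear] — {bushing, flange, gear, pin, shaft}
6. base_plate@(0, 1) [+y clear] — {base_plate, bushing, flange, gear, pin, shaft}

bushing; flange; shaft; pin; gear; base_plate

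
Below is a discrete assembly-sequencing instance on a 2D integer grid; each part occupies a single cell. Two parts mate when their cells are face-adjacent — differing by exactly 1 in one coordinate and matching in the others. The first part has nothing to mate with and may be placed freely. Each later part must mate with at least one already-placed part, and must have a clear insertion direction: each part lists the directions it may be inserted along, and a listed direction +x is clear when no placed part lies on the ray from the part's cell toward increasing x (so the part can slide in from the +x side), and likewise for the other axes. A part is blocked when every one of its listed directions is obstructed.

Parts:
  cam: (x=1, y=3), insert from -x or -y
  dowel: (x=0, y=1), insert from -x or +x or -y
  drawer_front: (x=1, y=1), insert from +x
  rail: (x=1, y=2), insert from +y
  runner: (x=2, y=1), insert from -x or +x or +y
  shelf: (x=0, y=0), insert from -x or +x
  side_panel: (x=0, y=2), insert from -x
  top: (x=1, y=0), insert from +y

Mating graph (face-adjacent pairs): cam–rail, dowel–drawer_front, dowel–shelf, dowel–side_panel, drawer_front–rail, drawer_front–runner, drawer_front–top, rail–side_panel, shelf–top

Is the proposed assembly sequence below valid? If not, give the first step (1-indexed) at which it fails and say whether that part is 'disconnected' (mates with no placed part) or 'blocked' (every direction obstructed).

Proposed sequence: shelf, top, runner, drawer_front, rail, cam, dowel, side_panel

Invalid at step 3 (disconnected)

1. shelf@(0, 0) [-x clear] — {shelf}
2. top@(1, 0) [+y clear] — {shelf, top}
3. runner@(2, 1) — no placed neighbour ⇒ disconnected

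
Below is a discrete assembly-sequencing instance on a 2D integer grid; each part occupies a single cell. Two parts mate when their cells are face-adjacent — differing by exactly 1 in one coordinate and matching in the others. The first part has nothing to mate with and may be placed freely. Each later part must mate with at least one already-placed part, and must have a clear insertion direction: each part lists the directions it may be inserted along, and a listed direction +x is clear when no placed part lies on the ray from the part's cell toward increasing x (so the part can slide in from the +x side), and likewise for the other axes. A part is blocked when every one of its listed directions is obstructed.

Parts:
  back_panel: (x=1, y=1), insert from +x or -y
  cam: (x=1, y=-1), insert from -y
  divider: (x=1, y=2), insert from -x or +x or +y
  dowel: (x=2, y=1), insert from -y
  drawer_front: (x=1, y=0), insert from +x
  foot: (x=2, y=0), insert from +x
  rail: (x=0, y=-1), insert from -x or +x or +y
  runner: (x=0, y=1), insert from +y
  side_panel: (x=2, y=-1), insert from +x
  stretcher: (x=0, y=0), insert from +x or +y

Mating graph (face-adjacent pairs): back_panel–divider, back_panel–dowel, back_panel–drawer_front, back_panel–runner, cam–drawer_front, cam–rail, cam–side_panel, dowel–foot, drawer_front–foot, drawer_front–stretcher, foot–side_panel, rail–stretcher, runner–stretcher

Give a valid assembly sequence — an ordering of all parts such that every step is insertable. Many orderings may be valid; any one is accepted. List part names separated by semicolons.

runner; stretcher; drawer_front; cam; back_panel; divider; dowel; foot; side_panel; rail

1. runner@(0, 1) [+y clear] — {runner}
2. stretcher@(0, 0) [+x clear] — {runner, stretcher}
3. drawer_front@(1, 0) [+x clear] — {drawer_front, runner, stretcher}
4. cam@(1, -1) [-y clear] — {cam, drawer_front, runner, stretcher}
5. back_panel@(1, 1) [+x clear] — {back_panel, cam, drawer_front, runner, stretcher}
6. divider@(1, 2) [-x clear] — {back_panel, cam, divider, drawer_front, runner, stretcher}
7. dowel@(2, 1) [-y clear] — {back_panel, cam, divider, dowel, drawer_front, runner, stretcher}
8. foot@(2, 0) [+x clear] — {back_panel, cam, divider, dowel, drawer_front, foot, runner, stretcher}
9. side_panel@(2, -1) [+x clear] — {back_panel, cam, divider, dowel, drawer_front, foot, runner, side_panel, stretcher}
10. rail@(0, -1) [-x clear] — {back_panel, cam, divider, dowel, drawer_front, foot, rail, runner, side_panel, stretcher}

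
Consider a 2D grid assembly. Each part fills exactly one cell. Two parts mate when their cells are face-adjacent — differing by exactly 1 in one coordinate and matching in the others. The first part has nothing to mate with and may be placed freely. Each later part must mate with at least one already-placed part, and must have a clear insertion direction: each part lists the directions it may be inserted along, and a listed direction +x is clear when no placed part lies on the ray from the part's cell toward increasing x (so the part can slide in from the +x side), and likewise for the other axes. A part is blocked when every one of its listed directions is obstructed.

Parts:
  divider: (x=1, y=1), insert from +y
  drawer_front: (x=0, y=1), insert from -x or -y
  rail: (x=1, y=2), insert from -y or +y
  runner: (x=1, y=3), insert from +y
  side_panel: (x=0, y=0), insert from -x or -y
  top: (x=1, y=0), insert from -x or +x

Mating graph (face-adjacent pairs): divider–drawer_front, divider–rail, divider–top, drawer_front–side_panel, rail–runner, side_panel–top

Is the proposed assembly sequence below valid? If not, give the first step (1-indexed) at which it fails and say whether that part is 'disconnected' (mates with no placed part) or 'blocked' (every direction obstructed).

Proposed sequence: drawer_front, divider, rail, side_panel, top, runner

Valid

1. drawer_front@(0, 1) [-x clear] — {drawer_front}
2. divider@(1, 1) [+y clear] — {divider, drawer_front}
3. rail@(1, 2) [+y clear] — {divider, drawer_front, rail}
4. side_panel@(0, 0) [-x clear] — {divider, drawer_front, rail, side_panel}
5. top@(1, 0) [+x clear] — {divider, drawer_front, rail, side_panel, top}
6. runner@(1, 3) [+y clear] — {divider, drawer_front, rail, runner, side_panel, top}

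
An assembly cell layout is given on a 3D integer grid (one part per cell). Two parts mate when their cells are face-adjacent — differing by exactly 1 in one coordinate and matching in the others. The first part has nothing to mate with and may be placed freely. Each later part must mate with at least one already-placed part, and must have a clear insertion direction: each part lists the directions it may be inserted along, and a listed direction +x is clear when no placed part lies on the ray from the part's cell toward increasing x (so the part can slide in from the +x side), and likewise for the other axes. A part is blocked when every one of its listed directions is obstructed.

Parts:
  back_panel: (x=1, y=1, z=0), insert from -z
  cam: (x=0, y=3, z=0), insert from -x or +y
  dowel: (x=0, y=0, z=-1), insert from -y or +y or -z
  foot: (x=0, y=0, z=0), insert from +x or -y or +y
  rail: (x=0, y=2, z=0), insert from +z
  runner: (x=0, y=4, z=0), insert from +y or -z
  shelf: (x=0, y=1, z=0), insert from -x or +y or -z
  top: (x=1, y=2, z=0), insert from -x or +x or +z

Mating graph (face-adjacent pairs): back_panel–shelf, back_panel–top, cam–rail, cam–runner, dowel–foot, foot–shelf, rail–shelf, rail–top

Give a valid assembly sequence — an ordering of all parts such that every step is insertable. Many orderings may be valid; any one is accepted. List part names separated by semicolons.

rail; top; cam; runner; back_panel; shelf; foot; dowel

1. rail@(0, 2, 0) [+z clear] — {rail}
2. top@(1, 2, 0) [+x clear] — {rail, top}
3. cam@(0, 3, 0) [-x clear] — {cam, rail, top}
4. runner@(0, 4, 0) [+y clear] — {cam, rail, runner, top}
5. back_panel@(1, 1, 0) [-z clear] — {back_panel, cam, rail, runner, top}
6. shelf@(0, 1, 0) [-x clear] — {back_panel, cam, rail, runner, shelf, top}
7. foot@(0, 0, 0) [+x clear] — {back_panel, cam, foot, rail, runner, shelf, top}
8. dowel@(0, 0, -1) [-y clear] — {back_panel, cam, dowel, foot, rail, runner, shelf, top}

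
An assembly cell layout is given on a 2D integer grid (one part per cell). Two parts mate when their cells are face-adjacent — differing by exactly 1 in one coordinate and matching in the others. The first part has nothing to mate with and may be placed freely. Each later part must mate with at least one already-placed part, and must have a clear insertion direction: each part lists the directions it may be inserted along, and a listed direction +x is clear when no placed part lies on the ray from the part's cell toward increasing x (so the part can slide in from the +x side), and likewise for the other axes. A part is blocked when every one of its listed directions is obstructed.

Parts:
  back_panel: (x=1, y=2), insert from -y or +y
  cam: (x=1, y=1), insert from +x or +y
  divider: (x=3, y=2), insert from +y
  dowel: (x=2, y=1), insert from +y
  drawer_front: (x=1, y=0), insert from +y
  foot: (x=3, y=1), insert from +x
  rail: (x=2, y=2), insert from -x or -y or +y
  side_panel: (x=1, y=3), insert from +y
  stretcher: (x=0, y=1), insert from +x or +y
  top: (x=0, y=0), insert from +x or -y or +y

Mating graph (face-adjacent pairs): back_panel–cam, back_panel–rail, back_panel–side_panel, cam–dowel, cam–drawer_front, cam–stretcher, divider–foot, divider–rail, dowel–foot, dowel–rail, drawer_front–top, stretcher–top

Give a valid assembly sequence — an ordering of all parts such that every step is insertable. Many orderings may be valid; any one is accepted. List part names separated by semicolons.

stretcher; top; drawer_front; cam; back_panel; side_panel; dowel; rail; divider; foot

1. stretcher@(0, 1) [+x clear] — {stretcher}
2. top@(0, 0) [+x clear] — {stretcher, top}
3. drawer_front@(1, 0) [+y clear] — {drawer_front, stretcher, top}
4. cam@(1, 1) [+x clear] — {cam, drawer_front, stretcher, top}
5. back_panel@(1, 2) [+y clear] — {back_panel, cam, drawer_front, stretcher, top}
6. side_panel@(1, 3) [+y clear] — {back_panel, cam, drawer_front, side_panel, stretcher, top}
7. dowel@(2, 1) [+y clear] — {back_panel, cam, dowel, drawer_front, side_panel, stretcher, top}
8. rail@(2, 2) [+y clear] — {back_panel, cam, dowel, drawer_front, rail, side_panel, stretcher, top}
9. divider@(3, 2) [+y clear] — {back_panel, cam, divider, dowel, drawer_front, rail, side_panel, stretcher, top}
10. foot@(3, 1) [+x clear] — {back_panel, cam, divider, dowel, drawer_front, foot, rail, side_panel, stretcher, top}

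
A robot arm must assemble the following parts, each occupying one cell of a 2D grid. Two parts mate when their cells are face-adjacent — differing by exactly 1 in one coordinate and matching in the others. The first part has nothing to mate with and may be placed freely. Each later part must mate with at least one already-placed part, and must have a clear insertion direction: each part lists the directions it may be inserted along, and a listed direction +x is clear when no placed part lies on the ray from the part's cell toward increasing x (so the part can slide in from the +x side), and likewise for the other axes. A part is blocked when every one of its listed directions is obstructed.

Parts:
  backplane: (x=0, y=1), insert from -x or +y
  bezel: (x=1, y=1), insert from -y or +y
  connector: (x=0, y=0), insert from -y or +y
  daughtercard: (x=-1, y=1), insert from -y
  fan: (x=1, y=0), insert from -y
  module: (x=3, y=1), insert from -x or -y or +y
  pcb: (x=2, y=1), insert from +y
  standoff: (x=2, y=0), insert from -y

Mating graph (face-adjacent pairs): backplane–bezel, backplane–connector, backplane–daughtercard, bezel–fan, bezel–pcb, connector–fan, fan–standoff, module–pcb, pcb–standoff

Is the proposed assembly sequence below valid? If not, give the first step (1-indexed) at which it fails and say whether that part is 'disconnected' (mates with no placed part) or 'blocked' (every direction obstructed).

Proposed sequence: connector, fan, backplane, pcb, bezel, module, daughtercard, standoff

1. connector@(0, 0) [-y clear] — {connector}
2. fan@(1, 0) [-y clear] — {connector, fan}
3. backplane@(0, 1) [-x clear] — {backplane, connector, fan}
4. pcb@(2, 1) — no placed neighbour ⇒ disconnected

Invalid at step 4 (disconnected)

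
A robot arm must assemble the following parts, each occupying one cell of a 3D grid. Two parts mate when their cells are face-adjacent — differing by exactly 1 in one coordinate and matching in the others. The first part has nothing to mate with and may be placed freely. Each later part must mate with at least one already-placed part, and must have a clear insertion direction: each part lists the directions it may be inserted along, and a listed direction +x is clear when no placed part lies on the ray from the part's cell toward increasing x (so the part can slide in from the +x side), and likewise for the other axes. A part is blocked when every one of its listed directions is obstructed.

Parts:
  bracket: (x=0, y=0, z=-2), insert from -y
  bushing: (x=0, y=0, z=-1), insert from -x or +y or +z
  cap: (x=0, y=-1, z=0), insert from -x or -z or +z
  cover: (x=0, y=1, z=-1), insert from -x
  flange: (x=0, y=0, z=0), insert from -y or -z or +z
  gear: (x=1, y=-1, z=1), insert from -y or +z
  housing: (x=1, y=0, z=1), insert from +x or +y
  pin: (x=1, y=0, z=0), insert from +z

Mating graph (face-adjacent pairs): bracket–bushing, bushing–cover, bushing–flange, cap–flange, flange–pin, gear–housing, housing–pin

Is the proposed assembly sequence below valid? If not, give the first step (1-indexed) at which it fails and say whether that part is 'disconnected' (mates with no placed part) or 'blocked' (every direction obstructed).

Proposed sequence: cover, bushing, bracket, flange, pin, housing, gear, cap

1. cover@(0, 1, -1) [-x clear] — {cover}
2. bushing@(0, 0, -1) [-x clear] — {bushing, cover}
3. bracket@(0, 0, -2) [-y clear] — {bracket, bushing, cover}
4. flange@(0, 0, 0) [-y clear] — {bracket, bushing, cover, flange}
5. pin@(1, 0, 0) [+z clear] — {bracket, bushing, cover, flange, pin}
6. housing@(1, 0, 1) [+x clear] — {bracket, bushing, cover, flange, housing, pin}
7. gear@(1, -1, 1) [-y clear] — {bracket, bushing, cover, flange, gear, housing, pin}
8. cap@(0, -1, 0) [-x clear] — {bracket, bushing, cap, cover, flange, gear, housing, pin}

Valid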